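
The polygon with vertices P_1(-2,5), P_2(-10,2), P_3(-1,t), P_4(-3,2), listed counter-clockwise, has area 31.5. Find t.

Write out the shoelace sum; only the two edges meeting at P_3 involve t:
2·Area = [((-10)·t − (-1)·2) + ((-1)·2 − (-3)·t)] + 35
       = -7·t + 35 = 63
⇒ t = -4.

-4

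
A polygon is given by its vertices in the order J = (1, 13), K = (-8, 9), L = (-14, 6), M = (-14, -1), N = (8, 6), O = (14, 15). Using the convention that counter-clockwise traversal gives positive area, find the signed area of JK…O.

Apply the shoelace formula: 2A = Σ (x_i·y_{i+1} − x_{i+1}·y_i), indices taken mod 6.
Σ = (113) + (78) + (98) + (-76) + (36) + (167) = 416
Signed area = Σ/2 = 208 (positive ⇒ counter-clockwise traversal).

208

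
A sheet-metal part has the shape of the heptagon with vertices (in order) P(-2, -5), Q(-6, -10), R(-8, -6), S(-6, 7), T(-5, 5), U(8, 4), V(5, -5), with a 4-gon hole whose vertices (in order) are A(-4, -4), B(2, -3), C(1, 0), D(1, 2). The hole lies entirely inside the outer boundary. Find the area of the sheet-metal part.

133.5

Outer boundary:
Cross-terms: -10, -44, -92, 5, -60, -60, -35  ⇒  Σ = -296
Area = |Σ|/2 = 148.
Hole:
Apply Gauss's area formula: 2A = Σ (x_i·y_{i+1} − x_{i+1}·y_i), indices taken mod 4.
Σ = (20) + (3) + (2) + (4) = 29
Area = |Σ|/2 = 14.5.
Net area = 148 − 14.5 = 133.5.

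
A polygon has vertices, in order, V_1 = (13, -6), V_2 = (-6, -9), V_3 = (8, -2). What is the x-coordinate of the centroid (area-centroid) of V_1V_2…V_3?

5

Apply the surveyor's formula. First the cross-terms c_i = x_i·y_{i+1} − x_{i+1}·y_i:
  -153, 84, -22  ⇒  2A = -91, A = -45.5.
Then Σ (x_i + x_{i+1})·c_i = -1365, so x̄ = -1365 / (6·(-45.5)) = 5.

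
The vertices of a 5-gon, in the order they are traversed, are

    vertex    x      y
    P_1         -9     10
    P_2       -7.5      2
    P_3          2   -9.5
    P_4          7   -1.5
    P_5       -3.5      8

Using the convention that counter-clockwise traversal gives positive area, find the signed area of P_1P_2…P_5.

Apply the shoelace formula: 2A = Σ (x_i·y_{i+1} − x_{i+1}·y_i), indices taken mod 5.
P_1→P_2: (-9)(2) − (-7.5)(10) = 57
P_2→P_3: (-7.5)(-9.5) − (2)(2) = 67.25
P_3→P_4: (2)(-1.5) − (7)(-9.5) = 63.5
P_4→P_5: (7)(8) − (-3.5)(-1.5) = 50.75
P_5→P_1: (-3.5)(10) − (-9)(8) = 37
Σ = 275.5
Signed area = Σ/2 = 137.75 (positive ⇒ counter-clockwise traversal).

137.75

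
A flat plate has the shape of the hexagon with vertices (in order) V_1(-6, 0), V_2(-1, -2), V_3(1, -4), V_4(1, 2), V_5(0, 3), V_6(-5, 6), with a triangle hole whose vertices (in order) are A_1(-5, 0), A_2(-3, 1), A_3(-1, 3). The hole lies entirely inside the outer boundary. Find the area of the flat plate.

38

Outer boundary:
Σ = (12) + (6) + (6) + (3) + (15) + (36) = 78
Area = |Σ|/2 = 39.
Hole:
Apply Gauss's area formula: 2A = Σ (x_i·y_{i+1} − x_{i+1}·y_i), indices taken mod 3.
Cross-terms: -5, -8, 15  ⇒  Σ = 2
Area = |Σ|/2 = 1.
Net area = 39 − 1 = 38.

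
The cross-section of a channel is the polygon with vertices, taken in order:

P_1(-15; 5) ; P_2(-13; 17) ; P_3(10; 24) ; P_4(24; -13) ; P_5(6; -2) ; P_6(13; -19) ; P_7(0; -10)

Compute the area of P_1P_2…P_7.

Apply Gauss's area formula: 2A = Σ (x_i·y_{i+1} − x_{i+1}·y_i), indices taken mod 7.
Cross-terms: -190, -482, -706, 30, -88, -130, -150  ⇒  Σ = -1716
Area = |Σ|/2 = 858.

858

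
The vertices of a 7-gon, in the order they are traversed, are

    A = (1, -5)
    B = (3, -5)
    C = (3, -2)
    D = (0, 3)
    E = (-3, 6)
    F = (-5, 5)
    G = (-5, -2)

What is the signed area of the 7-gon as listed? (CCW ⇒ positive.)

A→B: (1)(-5) − (3)(-5) = 10
B→C: (3)(-2) − (3)(-5) = 9
C→D: (3)(3) − (0)(-2) = 9
D→E: (0)(6) − (-3)(3) = 9
E→F: (-3)(5) − (-5)(6) = 15
F→G: (-5)(-2) − (-5)(5) = 35
G→A: (-5)(-5) − (1)(-2) = 27
Σ = 114
Signed area = Σ/2 = 57 (positive ⇒ counter-clockwise traversal).

57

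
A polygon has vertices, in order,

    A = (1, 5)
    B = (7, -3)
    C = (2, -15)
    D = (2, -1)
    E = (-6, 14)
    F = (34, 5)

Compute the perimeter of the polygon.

|AB| = √((6)² + (-8)²) = √100 = 10
|BC| = √((-5)² + (-12)²) = √169 = 13
|CD| = √((0)² + (14)²) = √196 = 14
|DE| = √((-8)² + (15)²) = √289 = 17
|EF| = √((40)² + (-9)²) = √1681 = 41
|FA| = √((-33)² + (0)²) = √1089 = 33
Perimeter = 10 + 13 + 14 + 17 + 41 + 33 = 128.

128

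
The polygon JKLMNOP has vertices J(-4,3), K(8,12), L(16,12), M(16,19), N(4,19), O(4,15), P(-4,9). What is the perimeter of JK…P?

|JK| = √((12)² + (9)²) = √225 = 15
|KL| = √((8)² + (0)²) = √64 = 8
|LM| = √((0)² + (7)²) = √49 = 7
|MN| = √((-12)² + (0)²) = √144 = 12
|NO| = √((0)² + (-4)²) = √16 = 4
|OP| = √((-8)² + (-6)²) = √100 = 10
|PJ| = √((0)² + (-6)²) = √36 = 6
Perimeter = 15 + 8 + 7 + 12 + 4 + 10 + 6 = 62.

62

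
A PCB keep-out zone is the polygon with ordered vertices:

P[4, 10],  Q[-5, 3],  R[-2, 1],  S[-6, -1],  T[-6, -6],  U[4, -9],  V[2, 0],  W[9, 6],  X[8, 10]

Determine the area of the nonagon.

P→Q: (4)(3) − (-5)(10) = 62
Q→R: (-5)(1) − (-2)(3) = 1
R→S: (-2)(-1) − (-6)(1) = 8
S→T: (-6)(-6) − (-6)(-1) = 30
T→U: (-6)(-9) − (4)(-6) = 78
U→V: (4)(0) − (2)(-9) = 18
V→W: (2)(6) − (9)(0) = 12
W→X: (9)(10) − (8)(6) = 42
X→P: (8)(10) − (4)(10) = 40
Σ = 291
Area = |Σ|/2 = 145.5.

145.5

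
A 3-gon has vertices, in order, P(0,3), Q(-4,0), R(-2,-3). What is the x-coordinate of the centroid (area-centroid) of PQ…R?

Apply Gauss's area formula. First the cross-terms c_i = x_i·y_{i+1} − x_{i+1}·y_i:
  12, 12, -6  ⇒  2A = 18, A = 9.
Then Σ (x_i + x_{i+1})·c_i = -108, so x̄ = -108 / (6·9) = -2.

-2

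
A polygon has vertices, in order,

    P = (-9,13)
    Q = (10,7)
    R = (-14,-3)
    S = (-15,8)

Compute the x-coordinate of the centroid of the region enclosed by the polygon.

Apply Gauss's area formula. First the cross-terms c_i = x_i·y_{i+1} − x_{i+1}·y_i:
  -193, 68, -157, -123  ⇒  2A = -405, A = -202.5.
Then Σ (x_i + x_{i+1})·c_i = 7040, so x̄ = 7040 / (6·(-202.5)) = -1408/243.

-1408/243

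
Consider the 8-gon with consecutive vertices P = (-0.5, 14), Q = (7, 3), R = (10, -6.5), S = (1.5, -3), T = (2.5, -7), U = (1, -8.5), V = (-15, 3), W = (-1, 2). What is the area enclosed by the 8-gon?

P→Q: (-0.5)(3) − (7)(14) = -99.5
Q→R: (7)(-6.5) − (10)(3) = -75.5
R→S: (10)(-3) − (1.5)(-6.5) = -20.25
S→T: (1.5)(-7) − (2.5)(-3) = -3
T→U: (2.5)(-8.5) − (1)(-7) = -14.25
U→V: (1)(3) − (-15)(-8.5) = -124.5
V→W: (-15)(2) − (-1)(3) = -27
W→P: (-1)(14) − (-0.5)(2) = -13
Σ = -377
Area = |Σ|/2 = 188.5.

188.5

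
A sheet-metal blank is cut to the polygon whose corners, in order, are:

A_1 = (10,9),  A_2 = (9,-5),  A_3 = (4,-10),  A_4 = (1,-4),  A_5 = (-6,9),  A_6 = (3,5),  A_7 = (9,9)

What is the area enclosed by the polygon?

Σ = (-131) + (-70) + (-6) + (-15) + (-57) + (-18) + (-9) = -306
Area = |Σ|/2 = 153.

153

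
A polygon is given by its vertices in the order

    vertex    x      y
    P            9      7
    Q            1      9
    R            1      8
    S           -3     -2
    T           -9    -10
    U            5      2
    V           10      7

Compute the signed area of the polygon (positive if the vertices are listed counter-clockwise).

P→Q: (9)(9) − (1)(7) = 74
Q→R: (1)(8) − (1)(9) = -1
R→S: (1)(-2) − (-3)(8) = 22
S→T: (-3)(-10) − (-9)(-2) = 12
T→U: (-9)(2) − (5)(-10) = 32
U→V: (5)(7) − (10)(2) = 15
V→P: (10)(7) − (9)(7) = 7
Σ = 161
Signed area = Σ/2 = 80.5 (positive ⇒ counter-clockwise traversal).

80.5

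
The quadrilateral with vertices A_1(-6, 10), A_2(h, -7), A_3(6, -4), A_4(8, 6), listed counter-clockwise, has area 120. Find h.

Write out the shoelace sum; only the two edges meeting at A_2 involve h:
2·Area = [((-6)·(-7) − h·10) + (h·(-4) − 6·(-7))] + 184
       = -14·h + 268 = 240
⇒ h = 2.

2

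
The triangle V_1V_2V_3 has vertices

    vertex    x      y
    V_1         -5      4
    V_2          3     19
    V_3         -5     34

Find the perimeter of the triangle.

64

|V_1V_2| = √((8)² + (15)²) = √289 = 17
|V_2V_3| = √((-8)² + (15)²) = √289 = 17
|V_3V_1| = √((0)² + (-30)²) = √900 = 30
Perimeter = 17 + 17 + 30 = 64.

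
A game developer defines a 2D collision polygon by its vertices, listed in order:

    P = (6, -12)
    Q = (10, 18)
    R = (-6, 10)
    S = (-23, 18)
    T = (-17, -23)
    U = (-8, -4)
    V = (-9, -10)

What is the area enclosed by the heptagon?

Apply Gauss's area formula: 2A = Σ (x_i·y_{i+1} − x_{i+1}·y_i), indices taken mod 7.
Cross-terms: 228, 208, 122, 835, -116, 44, 168  ⇒  Σ = 1489
Area = |Σ|/2 = 744.5.

744.5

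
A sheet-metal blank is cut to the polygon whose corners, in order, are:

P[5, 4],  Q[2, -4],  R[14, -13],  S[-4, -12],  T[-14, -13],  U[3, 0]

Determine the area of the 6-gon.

Apply the shoelace formula: 2A = Σ (x_i·y_{i+1} − x_{i+1}·y_i), indices taken mod 6.
P→Q: (5)(-4) − (2)(4) = -28
Q→R: (2)(-13) − (14)(-4) = 30
R→S: (14)(-12) − (-4)(-13) = -220
S→T: (-4)(-13) − (-14)(-12) = -116
T→U: (-14)(0) − (3)(-13) = 39
U→P: (3)(4) − (5)(0) = 12
Σ = -283
Area = |Σ|/2 = 141.5.

141.5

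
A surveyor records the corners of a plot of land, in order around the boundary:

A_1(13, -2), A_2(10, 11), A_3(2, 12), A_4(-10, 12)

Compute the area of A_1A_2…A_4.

Apply the surveyor's formula: 2A = Σ (x_i·y_{i+1} − x_{i+1}·y_i), indices taken mod 4.
A_1→A_2: (13)(11) − (10)(-2) = 163
A_2→A_3: (10)(12) − (2)(11) = 98
A_3→A_4: (2)(12) − (-10)(12) = 144
A_4→A_1: (-10)(-2) − (13)(12) = -136
Σ = 269
Area = |Σ|/2 = 134.5.

134.5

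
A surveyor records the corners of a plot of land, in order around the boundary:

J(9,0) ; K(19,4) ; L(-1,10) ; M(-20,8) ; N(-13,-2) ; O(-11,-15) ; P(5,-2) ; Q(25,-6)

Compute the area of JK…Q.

J→K: (9)(4) − (19)(0) = 36
K→L: (19)(10) − (-1)(4) = 194
L→M: (-1)(8) − (-20)(10) = 192
M→N: (-20)(-2) − (-13)(8) = 144
N→O: (-13)(-15) − (-11)(-2) = 173
O→P: (-11)(-2) − (5)(-15) = 97
P→Q: (5)(-6) − (25)(-2) = 20
Q→J: (25)(0) − (9)(-6) = 54
Σ = 910
Area = |Σ|/2 = 455.

455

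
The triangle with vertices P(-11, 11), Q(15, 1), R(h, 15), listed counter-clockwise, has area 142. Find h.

Write out the shoelace sum; only the two edges meeting at R involve h:
2·Area = [(15·15 − h·1) + (h·11 − (-11)·15)] + -176
       = 10·h + 214 = 284
⇒ h = 7.

7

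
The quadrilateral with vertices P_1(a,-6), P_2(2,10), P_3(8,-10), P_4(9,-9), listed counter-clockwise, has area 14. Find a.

8

The doubled signed area Σ (x_i y_{i+1} − x_{i+1} y_i) is linear in a.
With a=0 it equals -124; the coefficient of a is 19 (from the two edges through P_1).
So 19·a + -124 = 2·14 = 28 ⇒ a = 8.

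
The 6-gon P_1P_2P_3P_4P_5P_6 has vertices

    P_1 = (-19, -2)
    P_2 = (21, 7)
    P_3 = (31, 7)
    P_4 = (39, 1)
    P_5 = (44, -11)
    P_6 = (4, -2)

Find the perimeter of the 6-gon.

|P_1P_2| = √((40)² + (9)²) = √1681 = 41
|P_2P_3| = √((10)² + (0)²) = √100 = 10
|P_3P_4| = √((8)² + (-6)²) = √100 = 10
|P_4P_5| = √((5)² + (-12)²) = √169 = 13
|P_5P_6| = √((-40)² + (9)²) = √1681 = 41
|P_6P_1| = √((-23)² + (0)²) = √529 = 23
Perimeter = 41 + 10 + 10 + 13 + 41 + 23 = 138.

138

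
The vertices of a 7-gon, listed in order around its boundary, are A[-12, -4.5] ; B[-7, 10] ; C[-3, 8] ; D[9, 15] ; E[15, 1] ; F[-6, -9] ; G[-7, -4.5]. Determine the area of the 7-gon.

349

Cross-terms: -151.5, -26, -117, -216, -129, -36, -22.5  ⇒  Σ = -698
Area = |Σ|/2 = 349.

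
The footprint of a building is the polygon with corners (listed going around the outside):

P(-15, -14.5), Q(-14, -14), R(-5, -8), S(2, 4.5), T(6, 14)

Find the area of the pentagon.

Cross-terms: 7, 42, -6.5, 1, 123  ⇒  Σ = 166.5
Area = |Σ|/2 = 83.25.

83.25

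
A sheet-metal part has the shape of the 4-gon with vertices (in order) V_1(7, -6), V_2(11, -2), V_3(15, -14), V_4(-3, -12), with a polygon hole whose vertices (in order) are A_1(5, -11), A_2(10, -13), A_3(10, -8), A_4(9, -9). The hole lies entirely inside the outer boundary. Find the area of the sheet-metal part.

84.5

Outer boundary:
V_1→V_2: (7)(-2) − (11)(-6) = 52
V_2→V_3: (11)(-14) − (15)(-2) = -124
V_3→V_4: (15)(-12) − (-3)(-14) = -222
V_4→V_1: (-3)(-6) − (7)(-12) = 102
Σ = -192
Area = |Σ|/2 = 96.
Hole:
Apply Gauss's area formula: 2A = Σ (x_i·y_{i+1} − x_{i+1}·y_i), indices taken mod 4.
Cross-terms: 45, 50, -18, -54  ⇒  Σ = 23
Area = |Σ|/2 = 11.5.
Net area = 96 − 11.5 = 84.5.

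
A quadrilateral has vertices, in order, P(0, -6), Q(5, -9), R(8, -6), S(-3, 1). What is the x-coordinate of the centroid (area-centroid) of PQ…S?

Apply the shoelace (surveyor's) formula. First the cross-terms c_i = x_i·y_{i+1} − x_{i+1}·y_i:
  30, 42, -10, 18  ⇒  2A = 80, A = 40.
Then Σ (x_i + x_{i+1})·c_i = 592, so x̄ = 592 / (6·40) = 37/15.

37/15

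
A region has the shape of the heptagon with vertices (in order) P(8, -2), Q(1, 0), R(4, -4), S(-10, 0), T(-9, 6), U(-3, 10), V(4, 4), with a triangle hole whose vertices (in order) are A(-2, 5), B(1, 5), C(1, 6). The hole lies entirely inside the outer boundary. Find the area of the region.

131.5

Outer boundary:
Σ = (2) + (-4) + (-40) + (-60) + (-72) + (-52) + (-40) = -266
Area = |Σ|/2 = 133.
Hole:
A→B: (-2)(5) − (1)(5) = -15
B→C: (1)(6) − (1)(5) = 1
C→A: (1)(5) − (-2)(6) = 17
Σ = 3
Area = |Σ|/2 = 1.5.
Net area = 133 − 1.5 = 131.5.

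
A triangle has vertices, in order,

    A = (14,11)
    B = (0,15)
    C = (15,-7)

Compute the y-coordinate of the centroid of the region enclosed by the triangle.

19/3

Apply the shoelace (surveyor's) formula. First the cross-terms c_i = x_i·y_{i+1} − x_{i+1}·y_i:
  210, -225, 263  ⇒  2A = 248, A = 124.
Then Σ (y_i + y_{i+1})·c_i = 4712, so ȳ = 4712 / (6·124) = 19/3.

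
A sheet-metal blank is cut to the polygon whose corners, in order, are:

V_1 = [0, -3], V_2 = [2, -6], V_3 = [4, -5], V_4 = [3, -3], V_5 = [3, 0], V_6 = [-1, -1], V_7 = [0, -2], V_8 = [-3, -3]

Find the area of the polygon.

17

V_1→V_2: (0)(-6) − (2)(-3) = 6
V_2→V_3: (2)(-5) − (4)(-6) = 14
V_3→V_4: (4)(-3) − (3)(-5) = 3
V_4→V_5: (3)(0) − (3)(-3) = 9
V_5→V_6: (3)(-1) − (-1)(0) = -3
V_6→V_7: (-1)(-2) − (0)(-1) = 2
V_7→V_8: (0)(-3) − (-3)(-2) = -6
V_8→V_1: (-3)(-3) − (0)(-3) = 9
Σ = 34
Area = |Σ|/2 = 17.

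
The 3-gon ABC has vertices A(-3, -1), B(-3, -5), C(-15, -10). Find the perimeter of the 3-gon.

|AB| = √((0)² + (-4)²) = √16 = 4
|BC| = √((-12)² + (-5)²) = √169 = 13
|CA| = √((12)² + (9)²) = √225 = 15
Perimeter = 4 + 13 + 15 = 32.

32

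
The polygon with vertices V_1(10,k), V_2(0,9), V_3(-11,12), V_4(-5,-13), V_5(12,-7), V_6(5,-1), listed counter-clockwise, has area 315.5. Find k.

Write out the shoelace sum; only the two edges meeting at V_1 involve k:
2·Area = [(5·k − 10·(-1)) + (10·9 − 0·k)] + 516
       = 5·k + 616 = 631
⇒ k = 3.

3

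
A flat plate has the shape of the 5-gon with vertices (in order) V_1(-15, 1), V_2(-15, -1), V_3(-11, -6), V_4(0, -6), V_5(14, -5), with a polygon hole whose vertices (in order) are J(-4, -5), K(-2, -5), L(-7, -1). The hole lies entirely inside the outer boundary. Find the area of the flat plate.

Outer boundary:
Σ = (30) + (79) + (66) + (84) + (-61) = 198
Area = |Σ|/2 = 99.
Hole:
Apply the shoelace (surveyor's) formula: 2A = Σ (x_i·y_{i+1} − x_{i+1}·y_i), indices taken mod 3.
Cross-terms: 10, -33, 31  ⇒  Σ = 8
Area = |Σ|/2 = 4.
Net area = 99 − 4 = 95.

95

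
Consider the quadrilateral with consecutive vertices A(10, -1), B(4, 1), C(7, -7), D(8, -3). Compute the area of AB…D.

18

Σ = (14) + (-35) + (35) + (22) = 36
Area = |Σ|/2 = 18.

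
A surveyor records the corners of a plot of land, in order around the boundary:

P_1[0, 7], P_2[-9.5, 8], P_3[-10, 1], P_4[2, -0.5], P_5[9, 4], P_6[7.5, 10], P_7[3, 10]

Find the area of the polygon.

Cross-terms: 66.5, 70.5, 3, 12.5, 60, 45, 21  ⇒  Σ = 278.5
Area = |Σ|/2 = 139.25.

139.25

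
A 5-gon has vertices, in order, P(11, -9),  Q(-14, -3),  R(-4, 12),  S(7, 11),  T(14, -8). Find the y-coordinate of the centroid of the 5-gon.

16/13

Apply the shoelace (surveyor's) formula. First the cross-terms c_i = x_i·y_{i+1} − x_{i+1}·y_i:
  -159, -180, -128, -210, -38  ⇒  2A = -715, A = -357.5.
Then Σ (y_i + y_{i+1})·c_i = -2640, so ȳ = -2640 / (6·(-357.5)) = 16/13.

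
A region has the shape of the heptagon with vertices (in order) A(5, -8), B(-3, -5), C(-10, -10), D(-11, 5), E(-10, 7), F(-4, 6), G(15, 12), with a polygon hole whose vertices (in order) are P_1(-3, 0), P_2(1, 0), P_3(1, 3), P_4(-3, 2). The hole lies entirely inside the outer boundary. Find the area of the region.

Outer boundary:
Cross-terms: -49, -20, -160, -27, -32, -138, -180  ⇒  Σ = -606
Area = |Σ|/2 = 303.
Hole:
Apply Gauss's area formula: 2A = Σ (x_i·y_{i+1} − x_{i+1}·y_i), indices taken mod 4.
Σ = (0) + (3) + (11) + (6) = 20
Area = |Σ|/2 = 10.
Net area = 303 − 10 = 293.

293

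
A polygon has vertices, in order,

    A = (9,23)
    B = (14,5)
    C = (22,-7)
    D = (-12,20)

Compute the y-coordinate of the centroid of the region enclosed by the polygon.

496/39

Apply the shoelace (surveyor's) formula. First the cross-terms c_i = x_i·y_{i+1} − x_{i+1}·y_i:
  -277, -208, 356, -456  ⇒  2A = -585, A = -292.5.
Then Σ (y_i + y_{i+1})·c_i = -22320, so ȳ = -22320 / (6·(-292.5)) = 496/39.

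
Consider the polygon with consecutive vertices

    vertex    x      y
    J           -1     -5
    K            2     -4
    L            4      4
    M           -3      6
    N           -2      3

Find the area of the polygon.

45

Σ = (14) + (24) + (36) + (3) + (13) = 90
Area = |Σ|/2 = 45.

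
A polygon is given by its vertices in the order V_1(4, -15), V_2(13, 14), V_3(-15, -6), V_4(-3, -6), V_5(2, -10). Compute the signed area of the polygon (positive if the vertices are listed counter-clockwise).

V_1→V_2: (4)(14) − (13)(-15) = 251
V_2→V_3: (13)(-6) − (-15)(14) = 132
V_3→V_4: (-15)(-6) − (-3)(-6) = 72
V_4→V_5: (-3)(-10) − (2)(-6) = 42
V_5→V_1: (2)(-15) − (4)(-10) = 10
Σ = 507
Signed area = Σ/2 = 253.5 (positive ⇒ counter-clockwise traversal).

253.5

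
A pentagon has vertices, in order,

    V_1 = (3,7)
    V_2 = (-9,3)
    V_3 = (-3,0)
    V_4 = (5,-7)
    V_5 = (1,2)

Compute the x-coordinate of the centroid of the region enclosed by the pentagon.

-49/45

Apply the shoelace formula. First the cross-terms c_i = x_i·y_{i+1} − x_{i+1}·y_i:
  72, 9, 21, 17, 1  ⇒  2A = 120, A = 60.
Then Σ (x_i + x_{i+1})·c_i = -392, so x̄ = -392 / (6·60) = -49/45.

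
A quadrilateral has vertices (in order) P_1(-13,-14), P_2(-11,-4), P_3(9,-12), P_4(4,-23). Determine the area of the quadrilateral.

Apply the surveyor's formula: 2A = Σ (x_i·y_{i+1} − x_{i+1}·y_i), indices taken mod 4.
P_1→P_2: (-13)(-4) − (-11)(-14) = -102
P_2→P_3: (-11)(-12) − (9)(-4) = 168
P_3→P_4: (9)(-23) − (4)(-12) = -159
P_4→P_1: (4)(-14) − (-13)(-23) = -355
Σ = -448
Area = |Σ|/2 = 224.

224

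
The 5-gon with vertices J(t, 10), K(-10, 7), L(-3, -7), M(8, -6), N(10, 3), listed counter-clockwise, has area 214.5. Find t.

Write out the shoelace sum; only the two edges meeting at J involve t:
2·Area = [(10·10 − t·3) + (t·7 − (-10)·10)] + 249
       = 4·t + 449 = 429
⇒ t = -5.

-5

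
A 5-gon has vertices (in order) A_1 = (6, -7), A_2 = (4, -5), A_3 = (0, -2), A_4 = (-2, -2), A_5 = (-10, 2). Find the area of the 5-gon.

10

Apply the shoelace (surveyor's) formula: 2A = Σ (x_i·y_{i+1} − x_{i+1}·y_i), indices taken mod 5.
Cross-terms: -2, -8, -4, -24, 58  ⇒  Σ = 20
Area = |Σ|/2 = 10.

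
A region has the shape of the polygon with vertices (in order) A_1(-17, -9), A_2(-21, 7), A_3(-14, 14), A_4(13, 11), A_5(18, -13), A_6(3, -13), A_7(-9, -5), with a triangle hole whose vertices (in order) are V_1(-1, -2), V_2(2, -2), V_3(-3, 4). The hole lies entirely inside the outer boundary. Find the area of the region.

Outer boundary:
Apply Gauss's area formula: 2A = Σ (x_i·y_{i+1} − x_{i+1}·y_i), indices taken mod 7.
Σ = (-308) + (-196) + (-336) + (-367) + (-195) + (-132) + (-4) = -1538
Area = |Σ|/2 = 769.
Hole:
Apply the shoelace formula: 2A = Σ (x_i·y_{i+1} − x_{i+1}·y_i), indices taken mod 3.
Σ = (6) + (2) + (10) = 18
Area = |Σ|/2 = 9.
Net area = 769 − 9 = 760.

760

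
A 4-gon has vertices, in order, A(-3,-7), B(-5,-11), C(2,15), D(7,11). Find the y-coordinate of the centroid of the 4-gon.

Apply the shoelace (surveyor's) formula. First the cross-terms c_i = x_i·y_{i+1} − x_{i+1}·y_i:
  -2, -53, -83, -16  ⇒  2A = -154, A = -77.
Then Σ (y_i + y_{i+1})·c_i = -2398, so ȳ = -2398 / (6·(-77)) = 109/21.

109/21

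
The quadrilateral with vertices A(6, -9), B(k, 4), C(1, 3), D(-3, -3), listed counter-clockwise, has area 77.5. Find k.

7

The doubled signed area Σ (x_i y_{i+1} − x_{i+1} y_i) is linear in k.
With k=0 it equals 71; the coefficient of k is 12 (from the two edges through B).
So 12·k + 71 = 2·77.5 = 155 ⇒ k = 7.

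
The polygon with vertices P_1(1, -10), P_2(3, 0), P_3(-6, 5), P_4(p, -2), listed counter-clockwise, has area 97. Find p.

The doubled signed area Σ (x_i y_{i+1} − x_{i+1} y_i) is linear in p.
With p=0 it equals 59; the coefficient of p is -15 (from the two edges through P_4).
So -15·p + 59 = 2·97 = 194 ⇒ p = -9.

-9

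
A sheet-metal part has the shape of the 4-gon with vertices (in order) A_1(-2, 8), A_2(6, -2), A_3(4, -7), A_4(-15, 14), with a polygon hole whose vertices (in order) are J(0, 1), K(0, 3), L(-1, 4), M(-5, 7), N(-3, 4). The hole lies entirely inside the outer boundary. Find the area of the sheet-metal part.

102.5

Outer boundary:
Apply the surveyor's formula: 2A = Σ (x_i·y_{i+1} − x_{i+1}·y_i), indices taken mod 4.
A_1→A_2: (-2)(-2) − (6)(8) = -44
A_2→A_3: (6)(-7) − (4)(-2) = -34
A_3→A_4: (4)(14) − (-15)(-7) = -49
A_4→A_1: (-15)(8) − (-2)(14) = -92
Σ = -219
Area = |Σ|/2 = 109.5.
Hole:
Σ = (0) + (3) + (13) + (1) + (-3) = 14
Area = |Σ|/2 = 7.
Net area = 109.5 − 7 = 102.5.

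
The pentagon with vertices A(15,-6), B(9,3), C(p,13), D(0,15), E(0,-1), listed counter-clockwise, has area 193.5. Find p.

13

Write out the shoelace sum; only the two edges meeting at C involve p:
2·Area = [(9·13 − p·3) + (p·15 − 0·13)] + 114
       = 12·p + 231 = 387
⇒ p = 13.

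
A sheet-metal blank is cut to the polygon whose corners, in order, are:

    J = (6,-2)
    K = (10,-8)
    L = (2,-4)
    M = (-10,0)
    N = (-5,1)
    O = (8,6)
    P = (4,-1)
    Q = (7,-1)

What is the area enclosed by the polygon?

88.5

J→K: (6)(-8) − (10)(-2) = -28
K→L: (10)(-4) − (2)(-8) = -24
L→M: (2)(0) − (-10)(-4) = -40
M→N: (-10)(1) − (-5)(0) = -10
N→O: (-5)(6) − (8)(1) = -38
O→P: (8)(-1) − (4)(6) = -32
P→Q: (4)(-1) − (7)(-1) = 3
Q→J: (7)(-2) − (6)(-1) = -8
Σ = -177
Area = |Σ|/2 = 88.5.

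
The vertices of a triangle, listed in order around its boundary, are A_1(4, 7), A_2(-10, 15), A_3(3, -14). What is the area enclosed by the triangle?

Apply the shoelace (surveyor's) formula: 2A = Σ (x_i·y_{i+1} − x_{i+1}·y_i), indices taken mod 3.
Cross-terms: 130, 95, 77  ⇒  Σ = 302
Area = |Σ|/2 = 151.

151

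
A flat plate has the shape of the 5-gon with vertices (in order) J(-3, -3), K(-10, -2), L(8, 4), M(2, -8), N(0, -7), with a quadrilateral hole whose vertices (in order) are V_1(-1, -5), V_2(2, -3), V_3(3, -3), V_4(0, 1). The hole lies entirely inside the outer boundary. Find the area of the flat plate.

67.5

Outer boundary:
Σ = (-24) + (-24) + (-72) + (-14) + (-21) = -155
Area = |Σ|/2 = 77.5.
Hole:
V_1→V_2: (-1)(-3) − (2)(-5) = 13
V_2→V_3: (2)(-3) − (3)(-3) = 3
V_3→V_4: (3)(1) − (0)(-3) = 3
V_4→V_1: (0)(-5) − (-1)(1) = 1
Σ = 20
Area = |Σ|/2 = 10.
Net area = 77.5 − 10 = 67.5.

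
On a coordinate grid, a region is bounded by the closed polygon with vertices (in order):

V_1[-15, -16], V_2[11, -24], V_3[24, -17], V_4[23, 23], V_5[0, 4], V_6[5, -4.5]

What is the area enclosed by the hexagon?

896.25

Apply the shoelace formula: 2A = Σ (x_i·y_{i+1} − x_{i+1}·y_i), indices taken mod 6.
Cross-terms: 536, 389, 943, 92, -20, -147.5  ⇒  Σ = 1792.5
Area = |Σ|/2 = 896.25.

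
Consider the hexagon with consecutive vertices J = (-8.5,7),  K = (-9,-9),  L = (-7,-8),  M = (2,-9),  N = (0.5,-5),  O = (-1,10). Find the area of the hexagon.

Cross-terms: 139.5, 9, 79, -5.5, 0, 78  ⇒  Σ = 300
Area = |Σ|/2 = 150.

150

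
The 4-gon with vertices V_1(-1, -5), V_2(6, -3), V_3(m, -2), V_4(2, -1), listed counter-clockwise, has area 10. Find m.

3

The doubled signed area Σ (x_i y_{i+1} − x_{i+1} y_i) is linear in m.
With m=0 it equals 14; the coefficient of m is 2 (from the two edges through V_3).
So 2·m + 14 = 2·10 = 20 ⇒ m = 3.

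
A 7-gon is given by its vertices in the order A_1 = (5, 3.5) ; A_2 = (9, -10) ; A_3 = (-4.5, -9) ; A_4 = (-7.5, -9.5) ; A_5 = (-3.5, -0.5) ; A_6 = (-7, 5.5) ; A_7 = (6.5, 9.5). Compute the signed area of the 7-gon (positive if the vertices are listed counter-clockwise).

-205.75

Σ = (-81.5) + (-126) + (-24.75) + (-29.5) + (-22.75) + (-102.25) + (-24.75) = -411.5
Signed area = Σ/2 = -205.75 (negative ⇒ clockwise traversal).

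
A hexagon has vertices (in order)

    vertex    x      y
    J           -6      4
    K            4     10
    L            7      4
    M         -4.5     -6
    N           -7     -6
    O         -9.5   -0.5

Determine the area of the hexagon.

Cross-terms: -76, -54, -24, -15, -53.5, -41  ⇒  Σ = -263.5
Area = |Σ|/2 = 131.75.

131.75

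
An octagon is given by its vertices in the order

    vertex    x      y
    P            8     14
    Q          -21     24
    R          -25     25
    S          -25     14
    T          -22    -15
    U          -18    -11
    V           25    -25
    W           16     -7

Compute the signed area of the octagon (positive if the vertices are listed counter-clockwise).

1360.5

Apply Gauss's area formula: 2A = Σ (x_i·y_{i+1} − x_{i+1}·y_i), indices taken mod 8.
P→Q: (8)(24) − (-21)(14) = 486
Q→R: (-21)(25) − (-25)(24) = 75
R→S: (-25)(14) − (-25)(25) = 275
S→T: (-25)(-15) − (-22)(14) = 683
T→U: (-22)(-11) − (-18)(-15) = -28
U→V: (-18)(-25) − (25)(-11) = 725
V→W: (25)(-7) − (16)(-25) = 225
W→P: (16)(14) − (8)(-7) = 280
Σ = 2721
Signed area = Σ/2 = 1360.5 (positive ⇒ counter-clockwise traversal).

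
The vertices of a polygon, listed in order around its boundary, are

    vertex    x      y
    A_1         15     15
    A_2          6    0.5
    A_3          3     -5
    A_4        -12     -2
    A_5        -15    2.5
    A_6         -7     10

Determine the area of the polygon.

313.75

Apply the shoelace formula: 2A = Σ (x_i·y_{i+1} − x_{i+1}·y_i), indices taken mod 6.
A_1→A_2: (15)(0.5) − (6)(15) = -82.5
A_2→A_3: (6)(-5) − (3)(0.5) = -31.5
A_3→A_4: (3)(-2) − (-12)(-5) = -66
A_4→A_5: (-12)(2.5) − (-15)(-2) = -60
A_5→A_6: (-15)(10) − (-7)(2.5) = -132.5
A_6→A_1: (-7)(15) − (15)(10) = -255
Σ = -627.5
Area = |Σ|/2 = 313.75.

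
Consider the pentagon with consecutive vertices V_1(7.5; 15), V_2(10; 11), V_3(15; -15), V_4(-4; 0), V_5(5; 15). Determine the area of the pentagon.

Apply Gauss's area formula: 2A = Σ (x_i·y_{i+1} − x_{i+1}·y_i), indices taken mod 5.
Cross-terms: -67.5, -315, -60, -60, -37.5  ⇒  Σ = -540
Area = |Σ|/2 = 270.

270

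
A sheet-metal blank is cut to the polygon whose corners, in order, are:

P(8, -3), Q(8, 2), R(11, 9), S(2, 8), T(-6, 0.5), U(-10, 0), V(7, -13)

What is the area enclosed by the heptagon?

213.5

Σ = (40) + (50) + (70) + (49) + (5) + (130) + (83) = 427
Area = |Σ|/2 = 213.5.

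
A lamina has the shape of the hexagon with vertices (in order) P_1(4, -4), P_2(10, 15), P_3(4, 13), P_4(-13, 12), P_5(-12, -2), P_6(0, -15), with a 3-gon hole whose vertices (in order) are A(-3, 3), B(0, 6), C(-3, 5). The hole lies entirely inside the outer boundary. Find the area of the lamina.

Outer boundary:
Apply the shoelace (surveyor's) formula: 2A = Σ (x_i·y_{i+1} − x_{i+1}·y_i), indices taken mod 6.
Cross-terms: 100, 70, 217, 170, 180, 60  ⇒  Σ = 797
Area = |Σ|/2 = 398.5.
Hole:
Apply Gauss's area formula: 2A = Σ (x_i·y_{i+1} − x_{i+1}·y_i), indices taken mod 3.
A→B: (-3)(6) − (0)(3) = -18
B→C: (0)(5) − (-3)(6) = 18
C→A: (-3)(3) − (-3)(5) = 6
Σ = 6
Area = |Σ|/2 = 3.
Net area = 398.5 − 3 = 395.5.

395.5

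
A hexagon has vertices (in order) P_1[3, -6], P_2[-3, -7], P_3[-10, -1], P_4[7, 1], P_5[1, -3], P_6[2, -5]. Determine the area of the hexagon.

63.5

Apply Gauss's area formula: 2A = Σ (x_i·y_{i+1} − x_{i+1}·y_i), indices taken mod 6.
Cross-terms: -39, -67, -3, -22, 1, 3  ⇒  Σ = -127
Area = |Σ|/2 = 63.5.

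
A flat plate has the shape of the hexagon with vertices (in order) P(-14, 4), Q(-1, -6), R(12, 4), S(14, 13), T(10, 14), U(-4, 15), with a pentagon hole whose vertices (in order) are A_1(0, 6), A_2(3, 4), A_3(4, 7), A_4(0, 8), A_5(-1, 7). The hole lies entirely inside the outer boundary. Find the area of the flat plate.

Outer boundary:
Cross-terms: 88, 68, 100, 66, 206, 194  ⇒  Σ = 722
Area = |Σ|/2 = 361.
Hole:
Apply the shoelace formula: 2A = Σ (x_i·y_{i+1} − x_{i+1}·y_i), indices taken mod 5.
Cross-terms: -18, 5, 32, 8, -6  ⇒  Σ = 21
Area = |Σ|/2 = 10.5.
Net area = 361 − 10.5 = 350.5.

350.5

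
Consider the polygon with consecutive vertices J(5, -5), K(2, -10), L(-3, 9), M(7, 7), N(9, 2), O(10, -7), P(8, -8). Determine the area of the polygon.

Apply the shoelace formula: 2A = Σ (x_i·y_{i+1} − x_{i+1}·y_i), indices taken mod 7.
J→K: (5)(-10) − (2)(-5) = -40
K→L: (2)(9) − (-3)(-10) = -12
L→M: (-3)(7) − (7)(9) = -84
M→N: (7)(2) − (9)(7) = -49
N→O: (9)(-7) − (10)(2) = -83
O→P: (10)(-8) − (8)(-7) = -24
P→J: (8)(-5) − (5)(-8) = 0
Σ = -292
Area = |Σ|/2 = 146.

146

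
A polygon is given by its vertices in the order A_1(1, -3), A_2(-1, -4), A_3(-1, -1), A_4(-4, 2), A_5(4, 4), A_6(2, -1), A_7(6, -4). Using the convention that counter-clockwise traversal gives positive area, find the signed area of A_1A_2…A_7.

-34

Apply the shoelace formula: 2A = Σ (x_i·y_{i+1} − x_{i+1}·y_i), indices taken mod 7.
Σ = (-7) + (-3) + (-6) + (-24) + (-12) + (-2) + (-14) = -68
Signed area = Σ/2 = -34 (negative ⇒ clockwise traversal).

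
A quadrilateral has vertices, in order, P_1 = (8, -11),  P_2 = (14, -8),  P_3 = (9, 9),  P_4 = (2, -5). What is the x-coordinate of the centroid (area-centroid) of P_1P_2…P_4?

Apply the surveyor's formula. First the cross-terms c_i = x_i·y_{i+1} − x_{i+1}·y_i:
  90, 198, -63, 18  ⇒  2A = 243, A = 121.5.
Then Σ (x_i + x_{i+1})·c_i = 6021, so x̄ = 6021 / (6·121.5) = 223/27.

223/27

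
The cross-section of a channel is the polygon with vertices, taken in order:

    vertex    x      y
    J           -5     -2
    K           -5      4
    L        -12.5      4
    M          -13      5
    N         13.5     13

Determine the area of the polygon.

Apply the shoelace formula: 2A = Σ (x_i·y_{i+1} − x_{i+1}·y_i), indices taken mod 5.
Cross-terms: -30, 30, -10.5, -236.5, 38  ⇒  Σ = -209
Area = |Σ|/2 = 104.5.

104.5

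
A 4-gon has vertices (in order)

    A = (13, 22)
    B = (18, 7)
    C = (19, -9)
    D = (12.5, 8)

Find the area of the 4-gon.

Apply the shoelace (surveyor's) formula: 2A = Σ (x_i·y_{i+1} − x_{i+1}·y_i), indices taken mod 4.
Cross-terms: -305, -295, 264.5, 171  ⇒  Σ = -164.5
Area = |Σ|/2 = 82.25.

82.25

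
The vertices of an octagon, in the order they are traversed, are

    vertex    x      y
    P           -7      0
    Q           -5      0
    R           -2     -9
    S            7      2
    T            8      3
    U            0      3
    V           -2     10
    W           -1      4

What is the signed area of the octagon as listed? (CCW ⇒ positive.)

Cross-terms: 0, 45, 59, 5, 24, 6, 2, 28  ⇒  Σ = 169
Signed area = Σ/2 = 84.5 (positive ⇒ counter-clockwise traversal).

84.5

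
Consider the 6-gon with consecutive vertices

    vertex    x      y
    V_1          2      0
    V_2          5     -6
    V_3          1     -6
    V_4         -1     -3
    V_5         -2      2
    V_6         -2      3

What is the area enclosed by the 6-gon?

30.5

Apply Gauss's area formula: 2A = Σ (x_i·y_{i+1} − x_{i+1}·y_i), indices taken mod 6.
Σ = (-12) + (-24) + (-9) + (-8) + (-2) + (-6) = -61
Area = |Σ|/2 = 30.5.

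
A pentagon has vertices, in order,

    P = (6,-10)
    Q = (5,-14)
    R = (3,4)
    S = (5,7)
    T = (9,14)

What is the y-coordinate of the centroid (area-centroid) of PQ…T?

19/23

Apply the shoelace (surveyor's) formula. First the cross-terms c_i = x_i·y_{i+1} − x_{i+1}·y_i:
  -34, 62, 1, 7, -174  ⇒  2A = -138, A = -69.
Then Σ (y_i + y_{i+1})·c_i = -342, so ȳ = -342 / (6·(-69)) = 19/23.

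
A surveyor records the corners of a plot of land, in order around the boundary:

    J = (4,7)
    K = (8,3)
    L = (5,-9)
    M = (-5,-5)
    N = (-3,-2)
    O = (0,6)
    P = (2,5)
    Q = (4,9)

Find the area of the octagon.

123

Apply the surveyor's formula: 2A = Σ (x_i·y_{i+1} − x_{i+1}·y_i), indices taken mod 8.
Σ = (-44) + (-87) + (-70) + (-5) + (-18) + (-12) + (-2) + (-8) = -246
Area = |Σ|/2 = 123.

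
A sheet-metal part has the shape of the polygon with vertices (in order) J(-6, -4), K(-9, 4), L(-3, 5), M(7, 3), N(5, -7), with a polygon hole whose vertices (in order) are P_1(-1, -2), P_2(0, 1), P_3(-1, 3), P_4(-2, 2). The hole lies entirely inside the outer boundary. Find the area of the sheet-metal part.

126.5

Outer boundary:
Apply the surveyor's formula: 2A = Σ (x_i·y_{i+1} − x_{i+1}·y_i), indices taken mod 5.
Σ = (-60) + (-33) + (-44) + (-64) + (-62) = -263
Area = |Σ|/2 = 131.5.
Hole:
Apply Gauss's area formula: 2A = Σ (x_i·y_{i+1} − x_{i+1}·y_i), indices taken mod 4.
P_1→P_2: (-1)(1) − (0)(-2) = -1
P_2→P_3: (0)(3) − (-1)(1) = 1
P_3→P_4: (-1)(2) − (-2)(3) = 4
P_4→P_1: (-2)(-2) − (-1)(2) = 6
Σ = 10
Area = |Σ|/2 = 5.
Net area = 131.5 − 5 = 126.5.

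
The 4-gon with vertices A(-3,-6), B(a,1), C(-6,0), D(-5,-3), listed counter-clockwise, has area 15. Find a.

The doubled signed area Σ (x_i y_{i+1} − x_{i+1} y_i) is linear in a.
With a=0 it equals 42; the coefficient of a is 6 (from the two edges through B).
So 6·a + 42 = 2·15 = 30 ⇒ a = -2.

-2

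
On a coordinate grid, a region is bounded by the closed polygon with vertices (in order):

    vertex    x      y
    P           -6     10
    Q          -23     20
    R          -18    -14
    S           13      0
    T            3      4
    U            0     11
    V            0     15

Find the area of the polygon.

574.5

Apply the surveyor's formula: 2A = Σ (x_i·y_{i+1} − x_{i+1}·y_i), indices taken mod 7.
Cross-terms: 110, 682, 182, 52, 33, 0, 90  ⇒  Σ = 1149
Area = |Σ|/2 = 574.5.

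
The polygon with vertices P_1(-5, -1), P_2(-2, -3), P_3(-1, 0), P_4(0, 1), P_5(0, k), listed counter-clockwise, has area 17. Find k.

5

Write out the shoelace sum; only the two edges meeting at P_5 involve k:
2·Area = [(0·k − 0·1) + (0·(-1) − (-5)·k)] + 9
       = 5·k + 9 = 34
⇒ k = 5.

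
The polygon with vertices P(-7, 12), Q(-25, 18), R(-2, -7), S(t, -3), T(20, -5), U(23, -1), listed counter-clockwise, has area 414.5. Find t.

7

The doubled signed area Σ (x_i y_{i+1} − x_{i+1} y_i) is linear in t.
With t=0 it equals 815; the coefficient of t is 2 (from the two edges through S).
So 2·t + 815 = 2·414.5 = 829 ⇒ t = 7.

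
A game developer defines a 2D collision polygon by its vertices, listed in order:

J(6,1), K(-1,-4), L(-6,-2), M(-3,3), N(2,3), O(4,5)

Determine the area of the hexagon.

Apply the shoelace formula: 2A = Σ (x_i·y_{i+1} − x_{i+1}·y_i), indices taken mod 6.
Σ = (-23) + (-22) + (-24) + (-15) + (-2) + (-26) = -112
Area = |Σ|/2 = 56.

56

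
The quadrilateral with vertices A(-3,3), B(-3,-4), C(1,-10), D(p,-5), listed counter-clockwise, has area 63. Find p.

Write out the shoelace sum; only the two edges meeting at D involve p:
2·Area = [(1·(-5) − p·(-10)) + (p·3 − (-3)·(-5))] + 55
       = 13·p + 35 = 126
⇒ p = 7.

7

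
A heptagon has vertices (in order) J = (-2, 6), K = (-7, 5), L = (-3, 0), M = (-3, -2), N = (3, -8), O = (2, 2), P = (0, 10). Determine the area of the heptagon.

72.5

J→K: (-2)(5) − (-7)(6) = 32
K→L: (-7)(0) − (-3)(5) = 15
L→M: (-3)(-2) − (-3)(0) = 6
M→N: (-3)(-8) − (3)(-2) = 30
N→O: (3)(2) − (2)(-8) = 22
O→P: (2)(10) − (0)(2) = 20
P→J: (0)(6) − (-2)(10) = 20
Σ = 145
Area = |Σ|/2 = 72.5.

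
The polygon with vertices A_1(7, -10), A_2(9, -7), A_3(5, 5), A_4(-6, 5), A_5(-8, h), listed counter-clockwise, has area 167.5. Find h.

The doubled signed area Σ (x_i y_{i+1} − x_{i+1} y_i) is linear in h.
With h=0 it equals 296; the coefficient of h is -13 (from the two edges through A_5).
So -13·h + 296 = 2·167.5 = 335 ⇒ h = -3.

-3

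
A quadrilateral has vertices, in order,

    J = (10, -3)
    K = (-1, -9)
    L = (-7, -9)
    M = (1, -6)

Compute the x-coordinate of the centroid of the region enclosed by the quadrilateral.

28/39

Apply the surveyor's formula. First the cross-terms c_i = x_i·y_{i+1} − x_{i+1}·y_i:
  -93, -54, 51, 57  ⇒  2A = -39, A = -19.5.
Then Σ (x_i + x_{i+1})·c_i = -84, so x̄ = -84 / (6·(-19.5)) = 28/39.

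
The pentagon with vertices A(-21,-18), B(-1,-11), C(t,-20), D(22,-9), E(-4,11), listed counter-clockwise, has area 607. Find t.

16

Write out the shoelace sum; only the two edges meeting at C involve t:
2·Area = [((-1)·(-20) − t·(-11)) + (t·(-9) − 22·(-20))] + 722
       = 2·t + 1182 = 1214
⇒ t = 16.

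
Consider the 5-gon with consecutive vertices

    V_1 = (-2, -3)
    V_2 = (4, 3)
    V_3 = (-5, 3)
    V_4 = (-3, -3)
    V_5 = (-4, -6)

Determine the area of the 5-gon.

31.5

Σ = (6) + (27) + (24) + (6) + (0) = 63
Area = |Σ|/2 = 31.5.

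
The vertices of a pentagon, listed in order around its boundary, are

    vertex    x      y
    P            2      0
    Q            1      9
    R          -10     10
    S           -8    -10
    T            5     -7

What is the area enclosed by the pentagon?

Apply the shoelace formula: 2A = Σ (x_i·y_{i+1} − x_{i+1}·y_i), indices taken mod 5.
Σ = (18) + (100) + (180) + (106) + (14) = 418
Area = |Σ|/2 = 209.

209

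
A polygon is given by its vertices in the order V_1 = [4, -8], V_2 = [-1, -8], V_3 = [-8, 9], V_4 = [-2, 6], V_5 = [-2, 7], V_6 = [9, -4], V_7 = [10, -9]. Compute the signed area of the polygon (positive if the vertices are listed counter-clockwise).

Apply Gauss's area formula: 2A = Σ (x_i·y_{i+1} − x_{i+1}·y_i), indices taken mod 7.
V_1→V_2: (4)(-8) − (-1)(-8) = -40
V_2→V_3: (-1)(9) − (-8)(-8) = -73
V_3→V_4: (-8)(6) − (-2)(9) = -30
V_4→V_5: (-2)(7) − (-2)(6) = -2
V_5→V_6: (-2)(-4) − (9)(7) = -55
V_6→V_7: (9)(-9) − (10)(-4) = -41
V_7→V_1: (10)(-8) − (4)(-9) = -44
Σ = -285
Signed area = Σ/2 = -142.5 (negative ⇒ clockwise traversal).

-142.5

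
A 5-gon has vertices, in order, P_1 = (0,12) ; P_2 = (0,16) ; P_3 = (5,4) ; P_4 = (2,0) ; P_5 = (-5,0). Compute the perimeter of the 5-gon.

42

|P_1P_2| = √((0)² + (4)²) = √16 = 4
|P_2P_3| = √((5)² + (-12)²) = √169 = 13
|P_3P_4| = √((-3)² + (-4)²) = √25 = 5
|P_4P_5| = √((-7)² + (0)²) = √49 = 7
|P_5P_1| = √((5)² + (12)²) = √169 = 13
Perimeter = 4 + 13 + 5 + 7 + 13 = 42.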